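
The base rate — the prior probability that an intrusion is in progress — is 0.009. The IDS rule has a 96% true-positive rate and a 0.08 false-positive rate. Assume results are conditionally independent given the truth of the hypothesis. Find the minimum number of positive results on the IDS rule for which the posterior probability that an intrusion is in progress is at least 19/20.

Prior odds: 0.009 ÷ 0.991 = 9/991.
Likelihood ratio of a positive result = 0.96/0.08 = 12.
Target posterior odds = 0.95/0.05 = 19.
Need (9/991) × 12ⁿ ≥ 19, i.e. 12ⁿ ≥ 18829/9.
12³ = 1728 falls short of 18829/9 but 12⁴ = 20736 reaches it, so n = 4.

4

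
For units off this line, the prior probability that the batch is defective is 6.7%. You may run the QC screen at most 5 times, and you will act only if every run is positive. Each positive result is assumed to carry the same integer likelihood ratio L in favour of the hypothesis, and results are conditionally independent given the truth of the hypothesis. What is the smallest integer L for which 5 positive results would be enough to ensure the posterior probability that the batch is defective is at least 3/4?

Prior odds = 0.067/0.933 = 67/933.
Target odds = 0.75/0.25 = 3.
Need L⁵ ≥ 3 ÷ (67/933) = 2799/67.
2⁵ = 32 < 2799/67 ≤ 243 = 3⁵, so L = 3.

3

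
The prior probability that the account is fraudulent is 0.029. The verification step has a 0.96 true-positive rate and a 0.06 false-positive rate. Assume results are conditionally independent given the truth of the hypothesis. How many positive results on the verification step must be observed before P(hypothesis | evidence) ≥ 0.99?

Prior odds: 0.029 ÷ 0.971 = 29/971.
Likelihood ratio of a positive result = 0.96/0.06 = 16.
Target posterior odds = 0.99/0.01 = 99.
Need (29/971) × 16ⁿ ≥ 99, i.e. 16ⁿ ≥ 96129/29.
16² = 256 falls short of 96129/29 but 16³ = 4096 reaches it, so n = 3.

3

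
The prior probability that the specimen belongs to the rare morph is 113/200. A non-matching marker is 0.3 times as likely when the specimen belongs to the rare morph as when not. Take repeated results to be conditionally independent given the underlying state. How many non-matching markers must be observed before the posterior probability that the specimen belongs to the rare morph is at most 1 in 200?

Prior odds: 0.565 ÷ 0.435 = 113/87.
Likelihood ratio per non-matching marker = 0.3.
Target odds: 0.005 ÷ 0.995 = 1/199.
Need (113/87) × 0.3ⁿ ≤ 1/199, i.e. 0.3ⁿ ≤ 87/22487.
0.3⁴ = 0.0081 is still above 87/22487 but 0.3⁵ = 243/100000 is at or below it, so n = 5.

5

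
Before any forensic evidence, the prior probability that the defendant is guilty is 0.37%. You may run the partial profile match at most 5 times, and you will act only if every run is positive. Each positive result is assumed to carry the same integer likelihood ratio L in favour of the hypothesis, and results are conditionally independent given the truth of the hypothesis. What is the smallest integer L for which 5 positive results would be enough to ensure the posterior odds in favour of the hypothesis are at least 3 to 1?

Prior odds = 0.0037/0.9963 = 37/9963.
Target odds = 3.
Need L⁵ ≥ 3 ÷ (37/9963) = 29889/37.
3⁵ = 243 < 29889/37 ≤ 1024 = 4⁵, so L = 4.

4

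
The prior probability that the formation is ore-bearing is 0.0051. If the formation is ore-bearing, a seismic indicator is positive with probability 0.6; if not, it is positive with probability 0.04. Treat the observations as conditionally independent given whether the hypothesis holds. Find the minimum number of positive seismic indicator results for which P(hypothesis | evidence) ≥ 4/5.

Prior odds = 0.0051/0.9949 = 51/9949.
Likelihood ratio of a positive = 0.6/0.04 = 15.
Target odds: 0.8 ÷ 0.2 = 4.
Require 15ⁿ ≥ 4 ÷ (51/9949) = 39796/51.
15² = 225 falls short of 39796/51 but 15³ = 3375 reaches it, so n = 3.

3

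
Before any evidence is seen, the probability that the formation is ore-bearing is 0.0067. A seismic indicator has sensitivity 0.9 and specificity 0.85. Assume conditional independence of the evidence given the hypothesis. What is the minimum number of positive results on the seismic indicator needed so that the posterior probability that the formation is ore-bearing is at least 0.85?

4

Prior odds = 0.0067/0.9933 = 67/9933.
False-positive rate = 1 − 0.85 = 0.15; likelihood ratio of a positive = 0.9/0.15 = 6.
Target odds: 0.85 ÷ 0.15 = 17/3.
Need (67/9933) × 6ⁿ ≥ 17/3, i.e. 6ⁿ ≥ 56287/67.
6³ = 216 falls short of 56287/67 but 6⁴ = 1296 reaches it, so n = 4.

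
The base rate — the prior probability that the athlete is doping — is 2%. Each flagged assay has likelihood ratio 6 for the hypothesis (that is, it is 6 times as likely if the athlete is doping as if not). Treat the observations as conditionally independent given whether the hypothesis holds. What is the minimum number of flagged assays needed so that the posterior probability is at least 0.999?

7

Prior odds = 0.02/0.98 = 1/49.
Likelihood ratio per flagged assay = 6.
Target posterior odds = 0.999/0.001 = 999.
Require 6ⁿ ≥ 999 ÷ (1/49) = 48951.
6⁶ = 46656 falls short of 48951 but 6⁷ = 279936 reaches it, so n = 7.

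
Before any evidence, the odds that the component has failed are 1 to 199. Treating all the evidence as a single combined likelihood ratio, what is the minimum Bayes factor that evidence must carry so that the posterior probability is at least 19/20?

3781

Prior odds = 1/199.
Target odds = 0.95/0.05 = 19.
Required Bayes factor = 19 ÷ (1/199) = 3781.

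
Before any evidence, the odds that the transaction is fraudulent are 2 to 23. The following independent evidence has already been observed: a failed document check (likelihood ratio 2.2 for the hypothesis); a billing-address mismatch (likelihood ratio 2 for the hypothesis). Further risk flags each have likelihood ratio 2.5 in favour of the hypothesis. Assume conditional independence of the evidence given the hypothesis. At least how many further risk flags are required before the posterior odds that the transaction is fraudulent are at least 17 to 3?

Prior odds = 2/23.
Combined Bayes factor of the evidence already in hand = 2.2 × 2 = 4.4.
Odds after that evidence = (2/23) × 4.4 = 44/115.
Target odds = 17/3.
Need 2.5ⁿ ≥ 17/3 ÷ (44/115) = 1955/132.
2.5² = 6.25 falls short of 1955/132 but 2.5³ = 15.625 reaches it, so n = 3.

3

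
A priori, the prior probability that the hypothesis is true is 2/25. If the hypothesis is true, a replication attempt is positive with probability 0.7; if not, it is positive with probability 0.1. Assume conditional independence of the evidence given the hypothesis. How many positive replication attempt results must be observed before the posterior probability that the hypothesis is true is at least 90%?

3

Prior odds = 0.08/0.92 = 2/23.
Likelihood ratio of a positive = 0.7/0.1 = 7.
Target odds: 0.9 ÷ 0.1 = 9.
Require 7ⁿ ≥ 9 ÷ (2/23) = 103.5.
7² = 49 falls short of 103.5 but 7³ = 343 reaches it, so n = 3.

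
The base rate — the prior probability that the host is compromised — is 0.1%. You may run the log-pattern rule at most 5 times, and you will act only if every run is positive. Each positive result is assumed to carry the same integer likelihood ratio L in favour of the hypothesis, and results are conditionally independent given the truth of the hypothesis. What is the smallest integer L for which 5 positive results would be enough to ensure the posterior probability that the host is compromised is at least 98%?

9

Prior odds = 0.001/0.999 = 1/999.
Target odds = 0.98/0.02 = 49.
Need L⁵ ≥ 49 ÷ (1/999) = 48951.
8⁵ = 32768 < 48951 ≤ 59049 = 9⁵, so L = 9.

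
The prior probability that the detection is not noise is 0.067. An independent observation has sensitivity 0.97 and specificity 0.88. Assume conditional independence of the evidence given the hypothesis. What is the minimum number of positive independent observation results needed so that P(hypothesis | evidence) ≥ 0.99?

4

Prior odds: 0.067 ÷ 0.933 = 67/933.
False-positive rate = 1 − 0.88 = 0.12; likelihood ratio of a positive = 0.97/0.12 = 97/12.
Target posterior odds = 0.99/0.01 = 99.
Need (67/933) × (97/12)ⁿ ≥ 99, i.e. (97/12)ⁿ ≥ 92367/67.
(97/12)³ = 912673/1728 falls short of 92367/67 but (97/12)⁴ = 88529281/20736 reaches it, so n = 4.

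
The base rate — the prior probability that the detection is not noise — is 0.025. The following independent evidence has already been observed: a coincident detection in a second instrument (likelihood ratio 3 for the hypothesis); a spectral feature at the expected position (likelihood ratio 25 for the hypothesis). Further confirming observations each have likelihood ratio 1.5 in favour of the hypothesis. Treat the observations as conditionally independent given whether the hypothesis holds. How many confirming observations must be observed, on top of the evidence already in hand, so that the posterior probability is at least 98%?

Prior odds = 0.025/0.975 = 1/39.
Combined Bayes factor of the evidence already in hand = 3 × 25 = 75.
Odds after that evidence = (1/39) × 75 = 25/13.
Target odds = 0.98/0.02 = 49.
Need 1.5ⁿ ≥ 49 ÷ (25/13) = 25.48.
1.5⁷ = 17.0859375 falls short of 25.48 but 1.5⁸ = 25.62890625 reaches it, so n = 8.

8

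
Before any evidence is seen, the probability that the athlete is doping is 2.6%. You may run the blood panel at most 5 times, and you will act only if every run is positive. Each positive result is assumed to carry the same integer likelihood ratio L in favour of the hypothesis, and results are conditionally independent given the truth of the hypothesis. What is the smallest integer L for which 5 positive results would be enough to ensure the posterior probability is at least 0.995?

Prior odds = 0.026/0.974 = 13/487.
Target odds = 0.995/0.005 = 199.
Need L⁵ ≥ 199 ÷ (13/487) = 96913/13.
5⁵ = 3125 < 96913/13 ≤ 7776 = 6⁵, so L = 6.

6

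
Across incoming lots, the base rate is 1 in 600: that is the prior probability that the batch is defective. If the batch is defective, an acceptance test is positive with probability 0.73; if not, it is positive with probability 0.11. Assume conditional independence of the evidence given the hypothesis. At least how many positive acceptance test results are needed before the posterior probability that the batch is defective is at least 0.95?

Prior odds = (1/600)/(599/600) = 1/599.
Likelihood ratio of a positive = 0.73/0.11 = 73/11.
Target odds: 0.95 ÷ 0.05 = 19.
Need (1/599) × (73/11)ⁿ ≥ 19, i.e. (73/11)ⁿ ≥ 11381.
(73/11)⁴ = 28398241/14641 falls short of 11381 but (73/11)⁵ ≈12872.1 reaches it, so n = 5.

5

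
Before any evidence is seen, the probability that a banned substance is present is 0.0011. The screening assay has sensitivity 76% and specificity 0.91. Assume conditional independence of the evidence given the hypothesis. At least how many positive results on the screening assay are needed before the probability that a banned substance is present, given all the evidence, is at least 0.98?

Prior odds = 0.0011/0.9989 = 11/9989.
False-positive rate = 1 − 0.91 = 0.09; likelihood ratio of a positive = 0.76/0.09 = 76/9.
Target odds: 0.98 ÷ 0.02 = 49.
Need (11/9989) × (76/9)ⁿ ≥ 49, i.e. (76/9)ⁿ ≥ 489461/11.
(76/9)⁵ ≈42939.3 falls short of 489461/11 but (76/9)⁶ ≈362599 reaches it, so n = 6.

6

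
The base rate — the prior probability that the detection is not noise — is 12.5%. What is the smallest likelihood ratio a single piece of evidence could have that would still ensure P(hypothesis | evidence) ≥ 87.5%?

49

Prior odds = 0.125/0.875 = 1/7.
Target odds = 0.875/0.125 = 7.
Required Bayes factor = 7 ÷ (1/7) = 49.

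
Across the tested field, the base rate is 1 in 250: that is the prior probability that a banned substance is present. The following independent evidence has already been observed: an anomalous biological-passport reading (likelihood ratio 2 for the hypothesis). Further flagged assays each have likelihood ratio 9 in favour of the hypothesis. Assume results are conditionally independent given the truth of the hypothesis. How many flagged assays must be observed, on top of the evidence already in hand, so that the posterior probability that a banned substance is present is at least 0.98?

4

Prior odds = 0.004/0.996 = 1/249.
Bayes factor of the evidence already in hand = 2.
Odds after that evidence = (1/249) × 2 = 2/249.
Target odds = 0.98/0.02 = 49.
Need 9ⁿ ≥ 49 ÷ (2/249) = 6100.5.
9³ = 729 falls short of 6100.5 but 9⁴ = 6561 reaches it, so n = 4.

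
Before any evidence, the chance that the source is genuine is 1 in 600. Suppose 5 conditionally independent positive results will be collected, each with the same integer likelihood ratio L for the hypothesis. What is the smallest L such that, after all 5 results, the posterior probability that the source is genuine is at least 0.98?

Prior odds = (1/600)/(599/600) = 1/599.
Target odds = 0.98/0.02 = 49.
Need L⁵ ≥ 49 ÷ (1/599) = 29351.
7⁵ = 16807 < 29351 ≤ 32768 = 8⁵, so L = 8.

8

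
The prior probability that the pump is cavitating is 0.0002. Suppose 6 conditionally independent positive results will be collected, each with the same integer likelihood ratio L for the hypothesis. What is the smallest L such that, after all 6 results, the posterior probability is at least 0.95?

7

Prior odds = 0.0002/0.9998 = 1/4999.
Target odds = 0.95/0.05 = 19.
Need L⁶ ≥ 19 ÷ (1/4999) = 94981.
6⁶ = 46656 < 94981 ≤ 117649 = 7⁶, so L = 7.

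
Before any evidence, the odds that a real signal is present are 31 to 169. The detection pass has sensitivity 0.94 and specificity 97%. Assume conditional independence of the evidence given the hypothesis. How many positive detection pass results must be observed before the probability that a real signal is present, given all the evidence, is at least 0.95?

Prior odds = 31/169.
False-positive rate = 1 − 0.97 = 0.03; likelihood ratio of a positive = 0.94/0.03 = 94/3.
Target odds: 0.95 ÷ 0.05 = 19.
Need (31/169) × (94/3)ⁿ ≥ 19, i.e. (94/3)ⁿ ≥ 3211/31.
(94/3)¹ = 94/3 falls short of 3211/31 but (94/3)² = 8836/9 reaches it, so n = 2.

2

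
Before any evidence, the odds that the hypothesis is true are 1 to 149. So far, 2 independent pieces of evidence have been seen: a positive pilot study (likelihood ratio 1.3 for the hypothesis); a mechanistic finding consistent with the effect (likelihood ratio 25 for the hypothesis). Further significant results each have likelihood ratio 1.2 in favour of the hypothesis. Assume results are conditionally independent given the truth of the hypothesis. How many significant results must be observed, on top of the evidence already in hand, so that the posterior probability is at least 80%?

Prior odds = 1/149.
Combined Bayes factor of the evidence already in hand = 1.3 × 25 = 32.5.
Odds after that evidence = (1/149) × 32.5 = 65/298.
Target odds = 0.8/0.2 = 4.
Need 1.2ⁿ ≥ 4 ÷ (65/298) = 1192/65.
1.2¹⁵ ≈15.407 falls short of 1192/65 but 1.2¹⁶ ≈18.4884 reaches it, so n = 16.

16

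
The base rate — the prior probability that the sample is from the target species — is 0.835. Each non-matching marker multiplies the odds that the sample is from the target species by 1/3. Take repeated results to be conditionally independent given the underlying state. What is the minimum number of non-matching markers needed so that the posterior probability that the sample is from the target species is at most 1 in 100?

6

Prior odds: 0.835 ÷ 0.165 = 167/33.
Likelihood ratio per non-matching marker = 1/3.
Target posterior odds = 0.01/0.99 = 1/99.
Require (1/3)ⁿ ≤ 1/99 ÷ (167/33) = 1/501.
(1/3)⁵ = 1/243 is still above 1/501 but (1/3)⁶ = 1/729 is at or below it, so n = 6.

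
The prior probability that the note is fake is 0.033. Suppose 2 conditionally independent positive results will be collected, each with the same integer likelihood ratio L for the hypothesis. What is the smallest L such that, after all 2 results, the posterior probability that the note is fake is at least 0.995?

77

Prior odds = 0.033/0.967 = 33/967.
Target odds = 0.995/0.005 = 199.
Need L² ≥ 199 ÷ (33/967) = 192433/33.
76² = 5776 < 192433/33 ≤ 5929 = 77², so L = 77.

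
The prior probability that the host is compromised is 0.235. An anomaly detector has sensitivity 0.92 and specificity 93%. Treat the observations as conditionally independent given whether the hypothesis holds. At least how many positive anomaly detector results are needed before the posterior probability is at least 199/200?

3

Prior odds: 0.235 ÷ 0.765 = 47/153.
False-positive rate = 1 − 0.93 = 0.07; likelihood ratio of a positive = 0.92/0.07 = 92/7.
Target posterior odds = 0.995/0.005 = 199.
Need (47/153) × (92/7)ⁿ ≥ 199, i.e. (92/7)ⁿ ≥ 30447/47.
(92/7)² = 8464/49 falls short of 30447/47 but (92/7)³ = 778688/343 reaches it, so n = 3.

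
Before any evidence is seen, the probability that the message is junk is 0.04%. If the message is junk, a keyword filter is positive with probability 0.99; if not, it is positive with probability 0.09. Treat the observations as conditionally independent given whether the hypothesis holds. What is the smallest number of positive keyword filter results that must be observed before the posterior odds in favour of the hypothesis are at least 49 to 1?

5

Prior odds: 0.0004 ÷ 0.9996 = 1/2499.
Likelihood ratio of a positive = 0.99/0.09 = 11.
Target odds = 49.
Require 11ⁿ ≥ 49 ÷ (1/2499) = 122451.
11⁴ = 14641 falls short of 122451 but 11⁵ = 161051 reaches it, so n = 5.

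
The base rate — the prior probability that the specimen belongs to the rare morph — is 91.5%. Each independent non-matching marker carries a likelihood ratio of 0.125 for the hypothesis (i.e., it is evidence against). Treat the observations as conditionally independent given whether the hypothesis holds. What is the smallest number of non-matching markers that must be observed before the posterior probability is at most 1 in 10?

Prior odds = 0.915/0.085 = 183/17.
Likelihood ratio per non-matching marker = 0.125.
Target odds: 0.1 ÷ 0.9 = 1/9.
Require 0.125ⁿ ≤ 1/9 ÷ (183/17) = 17/1647.
0.125² = 0.015625 is still above 17/1647 but 0.125³ = 0.001953125 is at or below it, so n = 3.

3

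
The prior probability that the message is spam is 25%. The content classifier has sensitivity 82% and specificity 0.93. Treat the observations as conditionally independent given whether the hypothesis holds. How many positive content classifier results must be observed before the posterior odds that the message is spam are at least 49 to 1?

3

Prior odds = 0.25/0.75 = 1/3.
False-positive rate = 1 − 0.93 = 0.07; likelihood ratio of a positive = 0.82/0.07 = 82/7.
Target odds = 49.
Need (1/3) × (82/7)ⁿ ≥ 49, i.e. (82/7)ⁿ ≥ 147.
(82/7)² = 6724/49 falls short of 147 but (82/7)³ = 551368/343 reaches it, so n = 3.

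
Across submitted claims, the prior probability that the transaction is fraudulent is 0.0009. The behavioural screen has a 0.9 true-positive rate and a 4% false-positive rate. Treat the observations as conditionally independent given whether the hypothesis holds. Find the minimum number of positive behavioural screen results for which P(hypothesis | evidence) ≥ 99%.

Prior odds: 0.0009 ÷ 0.9991 = 9/9991.
Likelihood ratio of a positive result = 0.9/0.04 = 22.5.
Target posterior odds = 0.99/0.01 = 99.
Need (9/9991) × 22.5ⁿ ≥ 99, i.e. 22.5ⁿ ≥ 109901.
22.5³ = 11390.625 falls short of 109901 but 22.5⁴ = 256289.0625 reaches it, so n = 4.

4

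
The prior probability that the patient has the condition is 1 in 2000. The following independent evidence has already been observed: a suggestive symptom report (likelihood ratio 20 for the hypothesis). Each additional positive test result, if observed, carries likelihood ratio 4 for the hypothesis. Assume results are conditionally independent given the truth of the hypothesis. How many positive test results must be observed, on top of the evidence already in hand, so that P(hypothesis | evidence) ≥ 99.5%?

8

Prior odds = 0.0005/0.9995 = 1/1999.
Bayes factor of the evidence already in hand = 20.
Odds after that evidence = (1/1999) × 20 = 20/1999.
Target odds = 0.995/0.005 = 199.
Need 4ⁿ ≥ 199 ÷ (20/1999) = 19890.05.
4⁷ = 16384 falls short of 19890.05 but 4⁸ = 65536 reaches it, so n = 8.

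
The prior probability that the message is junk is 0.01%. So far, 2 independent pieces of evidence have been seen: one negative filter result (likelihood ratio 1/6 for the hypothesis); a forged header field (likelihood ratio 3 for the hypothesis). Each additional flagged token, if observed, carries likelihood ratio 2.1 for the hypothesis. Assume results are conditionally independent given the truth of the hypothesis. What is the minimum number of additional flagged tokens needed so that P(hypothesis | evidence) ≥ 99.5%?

21

Prior odds = 0.0001/0.9999 = 1/9999.
Combined Bayes factor of the evidence already in hand = (1/6) × 3 = 0.5.
Odds after that evidence = (1/9999) × 0.5 = 1/19998.
Target odds = 0.995/0.005 = 199.
Need 2.1ⁿ ≥ 199 ÷ (1/19998) = 3979602.
2.1²⁰ ≈2.78218e+06 falls short of 3979602 but 2.1²¹ ≈5.84259e+06 reaches it, so n = 21.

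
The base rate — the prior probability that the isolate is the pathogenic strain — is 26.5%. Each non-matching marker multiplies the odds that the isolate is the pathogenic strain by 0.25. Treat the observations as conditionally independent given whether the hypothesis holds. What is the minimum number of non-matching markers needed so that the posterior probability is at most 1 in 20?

2

Prior odds = 0.265/0.735 = 53/147.
Likelihood ratio per non-matching marker = 0.25.
Target posterior odds = 0.05/0.95 = 1/19.
Require 0.25ⁿ ≤ 1/19 ÷ (53/147) = 147/1007.
0.25¹ = 0.25 is still above 147/1007 but 0.25² = 0.0625 is at or below it, so n = 2.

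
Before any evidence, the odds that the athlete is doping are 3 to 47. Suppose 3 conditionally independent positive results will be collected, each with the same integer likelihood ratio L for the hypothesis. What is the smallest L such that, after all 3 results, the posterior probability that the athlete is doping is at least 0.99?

Prior odds = 3/47.
Target odds = 0.99/0.01 = 99.
Need L³ ≥ 99 ÷ (3/47) = 1551.
11³ = 1331 < 1551 ≤ 1728 = 12³, so L = 12.

12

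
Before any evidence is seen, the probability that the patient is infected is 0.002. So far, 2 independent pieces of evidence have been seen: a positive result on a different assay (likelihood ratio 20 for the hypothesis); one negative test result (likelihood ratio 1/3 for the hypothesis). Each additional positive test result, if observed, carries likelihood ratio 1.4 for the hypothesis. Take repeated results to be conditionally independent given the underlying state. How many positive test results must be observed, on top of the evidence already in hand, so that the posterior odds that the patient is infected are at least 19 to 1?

22

Prior odds = 0.002/0.998 = 1/499.
Combined Bayes factor of the evidence already in hand = 20 × (1/3) = 20/3.
Odds after that evidence = (1/499) × 20/3 = 20/1497.
Target odds = 19.
Need 1.4ⁿ ≥ 19 ÷ (20/1497) = 1422.15.
1.4²¹ ≈1171.36 falls short of 1422.15 but 1.4²² ≈1639.9 reaches it, so n = 22.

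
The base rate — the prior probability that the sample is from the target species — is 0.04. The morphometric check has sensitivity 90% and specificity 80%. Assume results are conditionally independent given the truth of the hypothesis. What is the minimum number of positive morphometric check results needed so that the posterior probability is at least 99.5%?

Prior odds = 0.04/0.96 = 1/24.
False-positive rate = 1 − 0.8 = 0.2; likelihood ratio of a positive = 0.9/0.2 = 4.5.
Target posterior odds = 0.995/0.005 = 199.
Need (1/24) × 4.5ⁿ ≥ 199, i.e. 4.5ⁿ ≥ 4776.
4.5⁵ = 1845.28125 falls short of 4776 but 4.5⁶ = 8303.765625 reaches it, so n = 6.

6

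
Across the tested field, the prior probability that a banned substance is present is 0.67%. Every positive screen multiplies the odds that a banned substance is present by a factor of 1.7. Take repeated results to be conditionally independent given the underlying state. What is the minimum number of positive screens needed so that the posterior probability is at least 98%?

Prior odds = 0.0067/0.9933 = 67/9933.
Likelihood ratio per positive screen = 1.7.
Target posterior odds = 0.98/0.02 = 49.
Require 1.7ⁿ ≥ 49 ÷ (67/9933) = 486717/67.
1.7¹⁶ ≈4866.12 falls short of 486717/67 but 1.7¹⁷ ≈8272.4 reaches it, so n = 17.

17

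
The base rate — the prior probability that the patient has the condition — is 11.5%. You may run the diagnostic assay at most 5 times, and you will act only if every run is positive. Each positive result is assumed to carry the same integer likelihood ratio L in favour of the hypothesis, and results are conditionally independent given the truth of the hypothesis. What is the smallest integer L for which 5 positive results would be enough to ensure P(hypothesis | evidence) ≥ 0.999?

Prior odds = 0.115/0.885 = 23/177.
Target odds = 0.999/0.001 = 999.
Need L⁵ ≥ 999 ÷ (23/177) = 176823/23.
5⁵ = 3125 < 176823/23 ≤ 7776 = 6⁵, so L = 6.

6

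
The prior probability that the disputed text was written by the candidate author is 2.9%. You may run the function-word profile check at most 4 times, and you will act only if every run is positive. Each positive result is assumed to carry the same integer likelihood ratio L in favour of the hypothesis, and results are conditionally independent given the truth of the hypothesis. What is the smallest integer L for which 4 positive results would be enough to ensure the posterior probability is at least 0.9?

Prior odds = 0.029/0.971 = 29/971.
Target odds = 0.9/0.1 = 9.
Need L⁴ ≥ 9 ÷ (29/971) = 8739/29.
4⁴ = 256 < 8739/29 ≤ 625 = 5⁴, so L = 5.

5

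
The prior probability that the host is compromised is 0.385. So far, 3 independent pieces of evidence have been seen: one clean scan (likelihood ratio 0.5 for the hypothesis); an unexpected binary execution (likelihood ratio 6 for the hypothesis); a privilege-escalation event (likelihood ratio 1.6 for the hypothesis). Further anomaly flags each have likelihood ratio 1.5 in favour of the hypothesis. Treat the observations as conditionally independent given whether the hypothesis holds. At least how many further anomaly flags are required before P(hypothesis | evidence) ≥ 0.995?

11

Prior odds = 0.385/0.615 = 77/123.
Combined Bayes factor of the evidence already in hand = 0.5 × 6 × 1.6 = 4.8.
Odds after that evidence = (77/123) × 4.8 = 616/205.
Target odds = 0.995/0.005 = 199.
Need 1.5ⁿ ≥ 199 ÷ (616/205) = 40795/616.
1.5¹⁰ = 59049/1024 falls short of 40795/616 but 1.5¹¹ = 177147/2048 reaches it, so n = 11.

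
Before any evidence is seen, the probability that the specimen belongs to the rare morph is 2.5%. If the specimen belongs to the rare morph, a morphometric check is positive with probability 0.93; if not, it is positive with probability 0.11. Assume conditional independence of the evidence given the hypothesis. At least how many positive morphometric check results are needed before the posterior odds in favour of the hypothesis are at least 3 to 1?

Prior odds = 0.025/0.975 = 1/39.
Likelihood ratio of a positive = 0.93/0.11 = 93/11.
Target odds = 3.
Need (1/39) × (93/11)ⁿ ≥ 3, i.e. (93/11)ⁿ ≥ 117.
(93/11)² = 8649/121 falls short of 117 but (93/11)³ = 804357/1331 reaches it, so n = 3.

3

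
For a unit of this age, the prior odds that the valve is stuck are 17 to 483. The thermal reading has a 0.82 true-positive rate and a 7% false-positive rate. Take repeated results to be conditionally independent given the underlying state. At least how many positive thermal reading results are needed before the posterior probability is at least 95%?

Prior odds = 17/483.
Likelihood ratio of a positive result = 0.82/0.07 = 82/7.
Target posterior odds = 0.95/0.05 = 19.
Require (82/7)ⁿ ≥ 19 ÷ (17/483) = 9177/17.
(82/7)² = 6724/49 falls short of 9177/17 but (82/7)³ = 551368/343 reaches it, so n = 3.

3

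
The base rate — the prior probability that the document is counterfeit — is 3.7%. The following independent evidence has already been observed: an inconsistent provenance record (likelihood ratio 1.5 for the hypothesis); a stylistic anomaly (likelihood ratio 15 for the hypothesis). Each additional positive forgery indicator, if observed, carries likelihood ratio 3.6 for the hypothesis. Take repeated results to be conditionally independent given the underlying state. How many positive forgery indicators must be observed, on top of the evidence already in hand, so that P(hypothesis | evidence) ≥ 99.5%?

5

Prior odds = 0.037/0.963 = 37/963.
Combined Bayes factor of the evidence already in hand = 1.5 × 15 = 22.5.
Odds after that evidence = (37/963) × 22.5 = 185/214.
Target odds = 0.995/0.005 = 199.
Need 3.6ⁿ ≥ 199 ÷ (185/214) = 42586/185.
3.6⁴ = 167.9616 falls short of 42586/185 but 3.6⁵ = 604.66176 reaches it, so n = 5.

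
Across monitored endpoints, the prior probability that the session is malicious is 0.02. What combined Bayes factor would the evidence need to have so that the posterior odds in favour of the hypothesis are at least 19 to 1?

Prior odds = 0.02/0.98 = 1/49.
Target odds = 19.
Required Bayes factor = 19 ÷ (1/49) = 931.

931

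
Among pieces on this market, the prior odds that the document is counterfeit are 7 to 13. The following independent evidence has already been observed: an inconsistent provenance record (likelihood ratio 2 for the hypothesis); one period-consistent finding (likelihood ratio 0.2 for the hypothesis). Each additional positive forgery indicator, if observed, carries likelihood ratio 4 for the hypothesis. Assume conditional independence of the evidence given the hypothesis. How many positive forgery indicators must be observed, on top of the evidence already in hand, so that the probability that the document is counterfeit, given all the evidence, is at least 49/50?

4

Prior odds = 7/13.
Combined Bayes factor of the evidence already in hand = 2 × 0.2 = 0.4.
Odds after that evidence = (7/13) × 0.4 = 14/65.
Target odds = 0.98/0.02 = 49.
Need 4ⁿ ≥ 49 ÷ (14/65) = 227.5.
4³ = 64 falls short of 227.5 but 4⁴ = 256 reaches it, so n = 4.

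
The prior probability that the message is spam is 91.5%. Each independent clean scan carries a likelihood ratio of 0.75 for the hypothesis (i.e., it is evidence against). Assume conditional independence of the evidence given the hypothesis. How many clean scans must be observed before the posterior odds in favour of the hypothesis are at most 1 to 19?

Prior odds: 0.915 ÷ 0.085 = 183/17.
Likelihood ratio per clean scan = 0.75.
Target odds = 1/19.
Require 0.75ⁿ ≤ 1/19 ÷ (183/17) = 17/3477.
0.75¹⁸ ≈0.00563771 is still above 17/3477 but 0.75¹⁹ ≈0.00422828 is at or below it, so n = 19.

19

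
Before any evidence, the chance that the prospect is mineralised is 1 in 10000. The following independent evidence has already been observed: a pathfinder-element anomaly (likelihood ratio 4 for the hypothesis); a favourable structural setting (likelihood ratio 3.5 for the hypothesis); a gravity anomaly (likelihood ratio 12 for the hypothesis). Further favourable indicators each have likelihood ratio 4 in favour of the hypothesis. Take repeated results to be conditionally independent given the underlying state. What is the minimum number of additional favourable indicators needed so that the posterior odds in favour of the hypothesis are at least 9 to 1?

5

Prior odds = 0.0001/0.9999 = 1/9999.
Combined Bayes factor of the evidence already in hand = 4 × 3.5 × 12 = 168.
Odds after that evidence = (1/9999) × 168 = 56/3333.
Target odds = 9.
Need 4ⁿ ≥ 9 ÷ (56/3333) = 29997/56.
4⁴ = 256 falls short of 29997/56 but 4⁵ = 1024 reaches it, so n = 5.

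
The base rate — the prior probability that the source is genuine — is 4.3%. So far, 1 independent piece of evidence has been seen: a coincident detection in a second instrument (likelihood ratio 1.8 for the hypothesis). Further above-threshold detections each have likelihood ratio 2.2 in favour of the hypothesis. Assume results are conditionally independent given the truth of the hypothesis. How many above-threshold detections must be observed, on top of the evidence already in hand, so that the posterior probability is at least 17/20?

Prior odds = 0.043/0.957 = 43/957.
Bayes factor of the evidence already in hand = 1.8.
Odds after that evidence = (43/957) × 1.8 = 129/1595.
Target odds = 0.85/0.15 = 17/3.
Need 2.2ⁿ ≥ 17/3 ÷ (129/1595) = 27115/387.
2.2⁵ = 51.53632 falls short of 27115/387 but 2.2⁶ = 1771561/15625 reaches it, so n = 6.

6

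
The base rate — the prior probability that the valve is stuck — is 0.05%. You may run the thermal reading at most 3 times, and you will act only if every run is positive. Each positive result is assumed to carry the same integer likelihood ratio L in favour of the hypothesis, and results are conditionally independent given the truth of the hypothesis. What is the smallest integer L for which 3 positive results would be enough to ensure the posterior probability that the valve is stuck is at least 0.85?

23

Prior odds = 0.0005/0.9995 = 1/1999.
Target odds = 0.85/0.15 = 17/3.
Need L³ ≥ 17/3 ÷ (1/1999) = 33983/3.
22³ = 10648 < 33983/3 ≤ 12167 = 23³, so L = 23.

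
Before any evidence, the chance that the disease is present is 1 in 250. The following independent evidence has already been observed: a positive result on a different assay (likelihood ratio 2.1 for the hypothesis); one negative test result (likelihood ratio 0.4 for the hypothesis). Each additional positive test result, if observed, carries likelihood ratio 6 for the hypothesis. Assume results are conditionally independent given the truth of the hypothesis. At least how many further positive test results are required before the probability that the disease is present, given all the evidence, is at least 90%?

5

Prior odds = 0.004/0.996 = 1/249.
Combined Bayes factor of the evidence already in hand = 2.1 × 0.4 = 0.84.
Odds after that evidence = (1/249) × 0.84 = 7/2075.
Target odds = 0.9/0.1 = 9.
Need 6ⁿ ≥ 9 ÷ (7/2075) = 18675/7.
6⁴ = 1296 falls short of 18675/7 but 6⁵ = 7776 reaches it, so n = 5.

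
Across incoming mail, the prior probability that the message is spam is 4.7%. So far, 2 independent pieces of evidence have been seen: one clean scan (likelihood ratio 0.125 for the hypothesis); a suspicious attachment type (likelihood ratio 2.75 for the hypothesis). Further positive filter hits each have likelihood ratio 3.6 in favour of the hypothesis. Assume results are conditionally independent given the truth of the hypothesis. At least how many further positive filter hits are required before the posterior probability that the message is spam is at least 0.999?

Prior odds = 0.047/0.953 = 47/953.
Combined Bayes factor of the evidence already in hand = 0.125 × 2.75 = 0.34375.
Odds after that evidence = (47/953) × 0.34375 = 517/30496.
Target odds = 0.999/0.001 = 999.
Need 3.6ⁿ ≥ 999 ÷ (517/30496) = 30465504/517.
3.6⁸ ≈28211.1 falls short of 30465504/517 but 3.6⁹ ≈101560 reaches it, so n = 9.

9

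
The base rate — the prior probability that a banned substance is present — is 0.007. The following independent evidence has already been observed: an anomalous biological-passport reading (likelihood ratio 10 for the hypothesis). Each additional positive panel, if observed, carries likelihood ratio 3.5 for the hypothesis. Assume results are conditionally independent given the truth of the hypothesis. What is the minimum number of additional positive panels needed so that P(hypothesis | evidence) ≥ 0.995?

7

Prior odds = 0.007/0.993 = 7/993.
Bayes factor of the evidence already in hand = 10.
Odds after that evidence = (7/993) × 10 = 70/993.
Target odds = 0.995/0.005 = 199.
Need 3.5ⁿ ≥ 199 ÷ (70/993) = 197607/70.
3.5⁶ = 1838.265625 falls short of 197607/70 but 3.5⁷ = 823543/128 reaches it, so n = 7.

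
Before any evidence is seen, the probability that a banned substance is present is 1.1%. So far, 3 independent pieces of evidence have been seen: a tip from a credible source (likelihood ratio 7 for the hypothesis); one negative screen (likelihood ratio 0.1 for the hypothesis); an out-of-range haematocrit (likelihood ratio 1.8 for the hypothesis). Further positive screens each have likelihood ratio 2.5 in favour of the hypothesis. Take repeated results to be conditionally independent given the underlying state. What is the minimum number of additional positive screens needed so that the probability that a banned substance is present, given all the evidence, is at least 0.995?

11

Prior odds = 0.011/0.989 = 11/989.
Combined Bayes factor of the evidence already in hand = 7 × 0.1 × 1.8 = 1.26.
Odds after that evidence = (11/989) × 1.26 = 693/49450.
Target odds = 0.995/0.005 = 199.
Need 2.5ⁿ ≥ 199 ÷ (693/49450) = 9840550/693.
2.5¹⁰ = 9765625/1024 falls short of 9840550/693 but 2.5¹¹ = 48828125/2048 reaches it, so n = 11.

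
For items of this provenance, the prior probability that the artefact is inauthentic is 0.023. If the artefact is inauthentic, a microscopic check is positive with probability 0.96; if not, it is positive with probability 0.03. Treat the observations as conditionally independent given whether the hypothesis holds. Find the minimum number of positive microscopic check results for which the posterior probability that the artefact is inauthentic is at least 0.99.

3

Prior odds: 0.023 ÷ 0.977 = 23/977.
Likelihood ratio of a positive = 0.96/0.03 = 32.
Target posterior odds = 0.99/0.01 = 99.
Need (23/977) × 32ⁿ ≥ 99, i.e. 32ⁿ ≥ 96723/23.
32² = 1024 falls short of 96723/23 but 32³ = 32768 reaches it, so n = 3.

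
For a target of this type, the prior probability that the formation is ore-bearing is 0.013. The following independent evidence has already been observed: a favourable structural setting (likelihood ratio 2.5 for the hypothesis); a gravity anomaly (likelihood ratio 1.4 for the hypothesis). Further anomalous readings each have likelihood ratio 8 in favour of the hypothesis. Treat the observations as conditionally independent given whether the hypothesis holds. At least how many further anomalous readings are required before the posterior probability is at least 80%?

Prior odds = 0.013/0.987 = 13/987.
Combined Bayes factor of the evidence already in hand = 2.5 × 1.4 = 3.5.
Odds after that evidence = (13/987) × 3.5 = 13/282.
Target odds = 0.8/0.2 = 4.
Need 8ⁿ ≥ 4 ÷ (13/282) = 1128/13.
8² = 64 falls short of 1128/13 but 8³ = 512 reaches it, so n = 3.

3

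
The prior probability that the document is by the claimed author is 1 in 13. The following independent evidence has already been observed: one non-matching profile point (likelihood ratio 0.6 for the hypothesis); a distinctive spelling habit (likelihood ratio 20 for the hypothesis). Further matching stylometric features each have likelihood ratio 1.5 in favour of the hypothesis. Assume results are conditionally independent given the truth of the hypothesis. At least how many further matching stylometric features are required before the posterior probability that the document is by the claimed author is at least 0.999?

18

Prior odds = (1/13)/(12/13) = 1/12.
Combined Bayes factor of the evidence already in hand = 0.6 × 20 = 12.
Odds after that evidence = (1/12) × 12 = 1.
Target odds = 0.999/0.001 = 999.
Need 1.5ⁿ ≥ 999 ÷ 1 = 999.
1.5¹⁷ = 129140163/131072 falls short of 999 but 1.5¹⁸ = 387420489/262144 reaches it, so n = 18.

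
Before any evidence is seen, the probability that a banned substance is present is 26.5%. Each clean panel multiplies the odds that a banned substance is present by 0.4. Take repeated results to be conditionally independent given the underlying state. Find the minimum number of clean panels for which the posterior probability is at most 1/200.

5

Prior odds: 0.265 ÷ 0.735 = 53/147.
Likelihood ratio per clean panel = 0.4.
Target odds: 0.005 ÷ 0.995 = 1/199.
Need (53/147) × 0.4ⁿ ≤ 1/199, i.e. 0.4ⁿ ≤ 147/10547.
0.4⁴ = 0.0256 is still above 147/10547 but 0.4⁵ = 0.01024 is at or below it, so n = 5.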